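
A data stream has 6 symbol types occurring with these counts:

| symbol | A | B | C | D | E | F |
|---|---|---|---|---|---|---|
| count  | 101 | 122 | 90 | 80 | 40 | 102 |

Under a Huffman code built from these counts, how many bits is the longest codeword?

Merge the two lowest-weight nodes at each step:
E(40) + D(80) → 120
C(90) + A(101) → 191
F(102) + 120 → 222
B(122) + 191 → 313
222 + 313 → 535
The first pair merged (E, D) ends up deepest, at depth 3.

3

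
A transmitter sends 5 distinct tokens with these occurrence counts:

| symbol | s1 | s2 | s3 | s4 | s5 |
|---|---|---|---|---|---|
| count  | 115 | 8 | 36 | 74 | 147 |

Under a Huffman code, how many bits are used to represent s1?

Build the tree from the bottom:
s2(8) + s3(36) → 44
44 + s4(74) → 118
s1(115) + 118 → 233
s5(147) + 233 → 380
The subtree containing s1 is merged 2 times, so code length = 2.

2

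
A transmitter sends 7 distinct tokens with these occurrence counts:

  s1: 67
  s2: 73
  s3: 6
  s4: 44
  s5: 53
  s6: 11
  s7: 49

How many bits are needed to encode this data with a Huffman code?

Greedily combine the two least-frequent nodes:
combine s3(6), s6(11) → 17
combine 17, s4(44) → 61
combine s7(49), s5(53) → 102
combine 61, s1(67) → 128
combine s2(73), 102 → 175
combine 128, 175 → 303
Each symbol's bit-cost is frequency × depth; summing gives 786 bits (equivalently 17 + 61 + 102 + 128 + 175 + 303).

786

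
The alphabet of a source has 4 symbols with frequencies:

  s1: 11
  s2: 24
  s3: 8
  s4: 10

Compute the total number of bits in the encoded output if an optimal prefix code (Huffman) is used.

Greedily combine the two least-frequent nodes:
s3(8) + s4(10) → 18
s1(11) + 18 → 29
s2(24) + 29 → 53
Each symbol's bit-cost is frequency × depth; summing gives 100 bits (equivalently 18 + 29 + 53).

100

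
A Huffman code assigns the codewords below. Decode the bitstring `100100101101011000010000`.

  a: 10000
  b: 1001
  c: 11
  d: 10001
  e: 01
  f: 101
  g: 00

Read left to right; each codeword is recognised as soon as it completes (prefix code):
  1001→b | 00→g | 101→f | 101→f | 01→e | 10000→a | 10000→a
Decoded message: bgffeaa

bgffeaa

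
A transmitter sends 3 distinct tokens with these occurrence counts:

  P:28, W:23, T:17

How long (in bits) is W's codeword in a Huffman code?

Huffman merges, smallest pair first:
T(17) + W(23) → 40
P(28) + 40 → 68
The subtree containing W is merged 2 times, so code length = 2.

2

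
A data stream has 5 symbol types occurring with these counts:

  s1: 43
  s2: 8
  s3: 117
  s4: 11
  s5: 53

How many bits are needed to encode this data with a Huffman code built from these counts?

428

Greedily combine the two least-frequent nodes:
merge s2(8) and s4(11): 19
merge 19 and s1(43): 62
merge s5(53) and 62: 115
merge 115 and s3(117): 232
The encoded length is the sum of every internal node's weight: 19 + 62 + 115 + 232 = 428 bits.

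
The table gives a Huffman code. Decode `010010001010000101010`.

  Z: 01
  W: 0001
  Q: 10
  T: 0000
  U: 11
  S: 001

ZSWZTQQQ

Read left to right; each codeword is recognised as soon as it completes (prefix code):
  01→Z | 001→S | 0001→W | 01→Z | 0000→T | 10→Q | 10→Q | 10→Q
Decoded message: ZSWZTQQQ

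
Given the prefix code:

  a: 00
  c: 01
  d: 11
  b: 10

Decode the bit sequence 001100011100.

adacda

Read left to right; each codeword is recognised as soon as it completes (prefix code):
  00→a | 11→d | 00→a | 01→c | 11→d | 00→a
Decoded message: adacda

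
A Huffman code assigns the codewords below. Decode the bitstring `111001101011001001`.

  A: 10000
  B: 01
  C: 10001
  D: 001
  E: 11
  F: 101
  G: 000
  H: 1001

Read left to right; each codeword is recognised as soon as it completes (prefix code):
  11→E | 1001→H | 101→F | 01→B | 1001→H | 001→D
Decoded message: EHFBHD

EHFBHD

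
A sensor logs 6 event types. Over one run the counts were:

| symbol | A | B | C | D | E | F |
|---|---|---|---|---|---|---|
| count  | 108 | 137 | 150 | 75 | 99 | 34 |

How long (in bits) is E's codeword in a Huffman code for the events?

Huffman merges, smallest pair first:
combine F(34), D(75) → 109
combine E(99), A(108) → 207
combine 109, B(137) → 246
combine C(150), 207 → 357
combine 246, 357 → 603
E sits 3 levels below the root, so its codeword is 3 bits.

3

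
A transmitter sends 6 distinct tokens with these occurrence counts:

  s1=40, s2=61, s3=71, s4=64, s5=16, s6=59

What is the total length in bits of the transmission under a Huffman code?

Greedily combine the two least-frequent nodes:
s5(16) + s1(40) → 56
56 + s6(59) → 115
s2(61) + s4(64) → 125
s3(71) + 115 → 186
125 + 186 → 311
Total encoded bits = sum of merged weights = 56 + 115 + 125 + 186 + 311 = 793.

793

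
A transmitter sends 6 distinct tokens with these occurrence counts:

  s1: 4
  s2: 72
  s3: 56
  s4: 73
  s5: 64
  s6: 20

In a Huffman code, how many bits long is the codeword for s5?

Build the tree from the bottom:
s1(4) + s6(20) → 24
24 + s3(56) → 80
s5(64) + s2(72) → 136
s4(73) + 80 → 153
136 + 153 → 289
The subtree containing s5 is merged 2 times, so code length = 2.

2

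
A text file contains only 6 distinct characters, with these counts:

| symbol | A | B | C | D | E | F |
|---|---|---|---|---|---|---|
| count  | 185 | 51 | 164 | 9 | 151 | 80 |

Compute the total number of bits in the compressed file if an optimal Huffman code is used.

Merge the two smallest weights repeatedly:
merge D(9) and B(51): 60
merge 60 and F(80): 140
merge 140 and E(151): 291
merge C(164) and A(185): 349
merge 291 and 349: 640
Total encoded bits = sum of merged weights = 60 + 140 + 291 + 349 + 640 = 1480.

1480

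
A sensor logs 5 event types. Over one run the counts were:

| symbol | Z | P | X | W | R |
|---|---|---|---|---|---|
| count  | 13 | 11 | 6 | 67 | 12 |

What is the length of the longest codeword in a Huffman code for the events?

Merge the two lowest-weight nodes at each step:
merge X(6) and P(11): 17
merge R(12) and Z(13): 25
merge 17 and 25: 42
merge 42 and W(67): 109
The rarest symbols sit at the bottom; the longest codeword is 3 bits.

3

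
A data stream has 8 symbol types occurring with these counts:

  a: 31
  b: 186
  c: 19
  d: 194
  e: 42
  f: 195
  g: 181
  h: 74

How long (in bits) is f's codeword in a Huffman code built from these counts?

Build the tree from the bottom:
c(19) + a(31) → 50
e(42) + 50 → 92
h(74) + 92 → 166
166 + g(181) → 347
b(186) + d(194) → 380
f(195) + 347 → 542
380 + 542 → 922
The subtree containing f is merged 2 times, so code length = 2.

2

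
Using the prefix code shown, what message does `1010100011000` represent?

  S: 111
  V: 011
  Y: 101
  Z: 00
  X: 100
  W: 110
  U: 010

YUZWZ

Read left to right; each codeword is recognised as soon as it completes (prefix code):
  101→Y | 010→U | 00→Z | 110→W | 00→Z
Decoded message: YUZWZ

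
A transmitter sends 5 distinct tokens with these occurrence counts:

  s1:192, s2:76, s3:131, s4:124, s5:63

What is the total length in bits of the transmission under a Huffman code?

1311

Build the Huffman tree bottom-up:
combine s5(63), s2(76) → 139
combine s4(124), s3(131) → 255
combine 139, s1(192) → 331
combine 255, 331 → 586
Total encoded bits = sum of merged weights = 139 + 255 + 331 + 586 = 1311.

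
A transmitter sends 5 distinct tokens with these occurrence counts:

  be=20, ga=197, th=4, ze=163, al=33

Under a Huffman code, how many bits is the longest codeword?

4

Merge the two lowest-weight nodes at each step:
combine th(4), be(20) → 24
combine 24, al(33) → 57
combine 57, ze(163) → 220
combine ga(197), 220 → 417
The first pair merged (th, be) ends up deepest, at depth 4.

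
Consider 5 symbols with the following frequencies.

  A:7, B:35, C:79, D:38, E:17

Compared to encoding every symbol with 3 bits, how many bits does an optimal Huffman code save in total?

172

Fixed-length: 3 bits × 176 symbols = 528 bits.
Huffman merges:
combine A(7), E(17) → 24
combine 24, B(35) → 59
combine D(38), 59 → 97
combine C(79), 97 → 176
Huffman total = 24 + 59 + 97 + 176 = 356 bits.
Saving = 528 − 356 = 172 bits.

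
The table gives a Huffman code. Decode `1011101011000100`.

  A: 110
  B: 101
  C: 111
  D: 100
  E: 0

Read left to right; each codeword is recognised as soon as it completes (prefix code):
  101→B | 110→A | 101→B | 100→D | 0→E | 100→D
Decoded message: BABDED

BABDED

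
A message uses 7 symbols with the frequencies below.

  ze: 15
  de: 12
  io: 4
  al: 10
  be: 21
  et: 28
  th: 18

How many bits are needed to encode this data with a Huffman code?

Merge the two smallest weights repeatedly:
merge io(4) and al(10): 14
merge de(12) and 14: 26
merge ze(15) and th(18): 33
merge be(21) and 26: 47
merge et(28) and 33: 61
merge 47 and 61: 108
Each symbol's bit-cost is frequency × depth; summing gives 289 bits (equivalently 14 + 26 + 33 + 47 + 61 + 108).

289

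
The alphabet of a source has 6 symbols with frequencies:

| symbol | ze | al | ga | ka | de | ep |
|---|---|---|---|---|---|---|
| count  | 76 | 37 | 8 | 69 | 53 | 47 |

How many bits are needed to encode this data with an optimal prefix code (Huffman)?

717

Merge the two smallest weights repeatedly:
ga(8) + al(37) → 45
45 + ep(47) → 92
de(53) + ka(69) → 122
ze(76) + 92 → 168
122 + 168 → 290
The encoded length is the sum of every internal node's weight: 45 + 92 + 122 + 168 + 290 = 717 bits.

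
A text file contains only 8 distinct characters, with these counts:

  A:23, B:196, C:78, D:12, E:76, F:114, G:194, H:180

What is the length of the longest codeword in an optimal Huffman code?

5

Merge the two lowest-weight nodes at each step:
D(12) + A(23) → 35
35 + E(76) → 111
C(78) + 111 → 189
F(114) + H(180) → 294
189 + G(194) → 383
B(196) + 294 → 490
383 + 490 → 873
Maximum depth reached is 5.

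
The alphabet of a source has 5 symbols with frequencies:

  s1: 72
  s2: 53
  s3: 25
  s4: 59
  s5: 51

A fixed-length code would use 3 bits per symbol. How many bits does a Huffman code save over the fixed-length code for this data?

184

Fixed-length: 3 bits × 260 symbols = 780 bits.
Huffman merges:
merge s3(25) and s5(51): 76
merge s2(53) and s4(59): 112
merge s1(72) and 76: 148
merge 112 and 148: 260
Huffman total = 76 + 112 + 148 + 260 = 596 bits.
Saving = 780 − 596 = 184 bits.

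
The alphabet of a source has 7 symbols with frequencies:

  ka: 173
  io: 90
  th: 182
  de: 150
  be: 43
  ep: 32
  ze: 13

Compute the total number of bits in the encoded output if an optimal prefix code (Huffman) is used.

Greedily combine the two least-frequent nodes:
combine ze(13), ep(32) → 45
combine be(43), 45 → 88
combine 88, io(90) → 178
combine de(150), ka(173) → 323
combine 178, th(182) → 360
combine 323, 360 → 683
Each symbol's bit-cost is frequency × depth; summing gives 1677 bits (equivalently 45 + 88 + 178 + 323 + 360 + 683).

1677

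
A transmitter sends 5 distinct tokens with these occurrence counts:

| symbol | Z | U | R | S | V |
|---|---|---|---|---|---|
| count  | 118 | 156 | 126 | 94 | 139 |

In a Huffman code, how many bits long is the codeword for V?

2

Huffman merges, smallest pair first:
S(94) + Z(118) → 212
R(126) + V(139) → 265
U(156) + 212 → 368
265 + 368 → 633
The subtree containing V is merged 2 times, so code length = 2.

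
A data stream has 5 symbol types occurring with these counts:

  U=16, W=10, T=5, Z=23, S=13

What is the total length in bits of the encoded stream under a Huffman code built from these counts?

149

Build the Huffman tree bottom-up:
merge T(5) and W(10): 15
merge S(13) and 15: 28
merge U(16) and Z(23): 39
merge 28 and 39: 67
The encoded length is the sum of every internal node's weight: 15 + 28 + 39 + 67 = 149 bits.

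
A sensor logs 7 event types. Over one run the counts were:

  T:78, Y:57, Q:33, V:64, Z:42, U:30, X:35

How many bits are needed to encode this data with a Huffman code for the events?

938

Merge the two smallest weights repeatedly:
merge U(30) and Q(33): 63
merge X(35) and Z(42): 77
merge Y(57) and 63: 120
merge V(64) and 77: 141
merge T(78) and 120: 198
merge 141 and 198: 339
The encoded length is the sum of every internal node's weight: 63 + 77 + 120 + 141 + 198 + 339 = 938 bits.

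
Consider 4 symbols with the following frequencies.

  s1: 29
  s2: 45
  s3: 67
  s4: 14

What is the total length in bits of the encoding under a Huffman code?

286

Build the Huffman tree bottom-up:
combine s4(14), s1(29) → 43
combine 43, s2(45) → 88
combine s3(67), 88 → 155
Total encoded bits = sum of merged weights = 43 + 88 + 155 = 286.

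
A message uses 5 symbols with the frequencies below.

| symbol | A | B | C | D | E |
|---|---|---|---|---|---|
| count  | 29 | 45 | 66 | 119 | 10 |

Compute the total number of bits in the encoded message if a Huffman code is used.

542

Greedily combine the two least-frequent nodes:
E(10) + A(29) → 39
39 + B(45) → 84
C(66) + 84 → 150
D(119) + 150 → 269
The encoded length is the sum of every internal node's weight: 39 + 84 + 150 + 269 = 542 bits.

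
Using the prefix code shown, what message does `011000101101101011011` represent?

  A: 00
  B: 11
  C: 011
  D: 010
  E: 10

Read left to right; each codeword is recognised as soon as it completes (prefix code):
  011→C | 00→A | 010→D | 11→B | 011→C | 010→D | 11→B | 011→C
Decoded message: CADBCDBC

CADBCDBC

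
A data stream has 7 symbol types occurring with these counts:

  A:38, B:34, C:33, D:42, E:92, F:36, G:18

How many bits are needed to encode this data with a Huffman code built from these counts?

787

Greedily combine the two least-frequent nodes:
merge G(18) and C(33): 51
merge B(34) and F(36): 70
merge A(38) and D(42): 80
merge 51 and 70: 121
merge 80 and E(92): 172
merge 121 and 172: 293
Each symbol's bit-cost is frequency × depth; summing gives 787 bits (equivalently 51 + 70 + 80 + 121 + 172 + 293).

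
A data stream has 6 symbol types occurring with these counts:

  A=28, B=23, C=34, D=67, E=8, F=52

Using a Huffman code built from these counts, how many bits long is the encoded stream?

Merge the two smallest weights repeatedly:
merge E(8) and B(23): 31
merge A(28) and 31: 59
merge C(34) and F(52): 86
merge 59 and D(67): 126
merge 86 and 126: 212
Each symbol's bit-cost is frequency × depth; summing gives 514 bits (equivalently 31 + 59 + 86 + 126 + 212).

514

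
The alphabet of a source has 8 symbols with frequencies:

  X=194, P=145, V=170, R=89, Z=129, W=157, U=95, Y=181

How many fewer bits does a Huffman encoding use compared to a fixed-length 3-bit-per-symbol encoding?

Fixed-length: 3 bits × 1160 symbols = 3480 bits.
Huffman merges:
combine R(89), U(95) → 184
combine Z(129), P(145) → 274
combine W(157), V(170) → 327
combine Y(181), 184 → 365
combine X(194), 274 → 468
combine 327, 365 → 692
combine 468, 692 → 1160
Huffman total = 184 + 274 + 327 + 365 + 468 + 692 + 1160 = 3470 bits.
Saving = 3480 − 3470 = 10 bits.

10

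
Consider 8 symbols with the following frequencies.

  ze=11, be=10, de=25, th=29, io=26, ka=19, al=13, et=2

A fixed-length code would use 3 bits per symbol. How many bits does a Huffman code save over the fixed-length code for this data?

Fixed-length: 3 bits × 135 symbols = 405 bits.
Huffman merges:
combine et(2), be(10) → 12
combine ze(11), 12 → 23
combine al(13), ka(19) → 32
combine 23, de(25) → 48
combine io(26), th(29) → 55
combine 32, 48 → 80
combine 55, 80 → 135
Huffman total = 12 + 23 + 32 + 48 + 55 + 80 + 135 = 385 bits.
Saving = 405 − 385 = 20 bits.

20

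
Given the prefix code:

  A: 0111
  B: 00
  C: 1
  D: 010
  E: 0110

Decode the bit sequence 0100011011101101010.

DBCCAECD

Read left to right; each codeword is recognised as soon as it completes (prefix code):
  010→D | 00→B | 1→C | 1→C | 0111→A | 0110→E | 1→C | 010→D
Decoded message: DBCCAECD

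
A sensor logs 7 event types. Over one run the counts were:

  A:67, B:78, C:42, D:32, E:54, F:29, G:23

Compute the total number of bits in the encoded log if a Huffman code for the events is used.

Merge the two smallest weights repeatedly:
combine G(23), F(29) → 52
combine D(32), C(42) → 74
combine 52, E(54) → 106
combine A(67), 74 → 141
combine B(78), 106 → 184
combine 141, 184 → 325
Total encoded bits = sum of merged weights = 52 + 74 + 106 + 141 + 184 + 325 = 882.

882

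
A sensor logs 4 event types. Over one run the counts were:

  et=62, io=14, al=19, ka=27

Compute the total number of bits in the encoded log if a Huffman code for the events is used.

Build the Huffman tree bottom-up:
combine io(14), al(19) → 33
combine ka(27), 33 → 60
combine 60, et(62) → 122
Each symbol's bit-cost is frequency × depth; summing gives 215 bits (equivalently 33 + 60 + 122).

215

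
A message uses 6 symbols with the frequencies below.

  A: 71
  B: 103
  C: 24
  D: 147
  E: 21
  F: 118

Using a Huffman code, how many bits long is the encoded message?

Build the Huffman tree bottom-up:
combine E(21), C(24) → 45
combine 45, A(71) → 116
combine B(103), 116 → 219
combine F(118), D(147) → 265
combine 219, 265 → 484
The encoded length is the sum of every internal node's weight: 45 + 116 + 219 + 265 + 484 = 1129 bits.

1129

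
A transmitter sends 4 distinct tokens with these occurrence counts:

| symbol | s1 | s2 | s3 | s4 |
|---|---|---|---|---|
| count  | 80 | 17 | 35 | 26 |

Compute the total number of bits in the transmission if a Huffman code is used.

Merge the two smallest weights repeatedly:
s2(17) + s4(26) → 43
s3(35) + 43 → 78
78 + s1(80) → 158
Each symbol's bit-cost is frequency × depth; summing gives 279 bits (equivalently 43 + 78 + 158).

279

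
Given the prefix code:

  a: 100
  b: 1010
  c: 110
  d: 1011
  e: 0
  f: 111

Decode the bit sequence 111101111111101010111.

fdffebf

Read left to right; each codeword is recognised as soon as it completes (prefix code):
  111→f | 1011→d | 111→f | 111→f | 0→e | 1010→b | 111→f
Decoded message: fdffebf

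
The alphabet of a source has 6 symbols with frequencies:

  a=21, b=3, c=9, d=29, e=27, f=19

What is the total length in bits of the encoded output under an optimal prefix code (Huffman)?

Merge the two smallest weights repeatedly:
combine b(3), c(9) → 12
combine 12, f(19) → 31
combine a(21), e(27) → 48
combine d(29), 31 → 60
combine 48, 60 → 108
Each symbol's bit-cost is frequency × depth; summing gives 259 bits (equivalently 12 + 31 + 48 + 60 + 108).

259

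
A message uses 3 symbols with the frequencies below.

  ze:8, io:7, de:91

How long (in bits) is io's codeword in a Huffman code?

2

Build the tree from the bottom:
merge io(7) and ze(8): 15
merge 15 and de(91): 106
io sits 2 levels below the root, so its codeword is 2 bits.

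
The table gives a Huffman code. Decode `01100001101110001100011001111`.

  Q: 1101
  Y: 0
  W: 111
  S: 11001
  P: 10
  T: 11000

YTYQTTSW

Read left to right; each codeword is recognised as soon as it completes (prefix code):
  0→Y | 11000→T | 0→Y | 1101→Q | 11000→T | 11000→T | 11001→S | 111→W
Decoded message: YTYQTTSW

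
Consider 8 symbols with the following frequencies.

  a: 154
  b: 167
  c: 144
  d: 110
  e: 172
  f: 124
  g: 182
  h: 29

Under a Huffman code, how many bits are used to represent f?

Huffman merges, smallest pair first:
combine h(29), d(110) → 139
combine f(124), 139 → 263
combine c(144), a(154) → 298
combine b(167), e(172) → 339
combine g(182), 263 → 445
combine 298, 339 → 637
combine 445, 637 → 1082
The subtree containing f is merged 3 times, so code length = 3.

3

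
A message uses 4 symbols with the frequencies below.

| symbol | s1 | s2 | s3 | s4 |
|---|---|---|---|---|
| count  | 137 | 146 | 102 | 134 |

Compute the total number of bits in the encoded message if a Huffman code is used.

Build the Huffman tree bottom-up:
combine s3(102), s4(134) → 236
combine s1(137), s2(146) → 283
combine 236, 283 → 519
Total encoded bits = sum of merged weights = 236 + 283 + 519 = 1038.

1038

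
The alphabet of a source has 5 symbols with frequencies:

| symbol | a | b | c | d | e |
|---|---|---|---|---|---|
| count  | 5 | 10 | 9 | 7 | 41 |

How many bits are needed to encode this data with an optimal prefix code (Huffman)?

Merge the two smallest weights repeatedly:
merge a(5) and d(7): 12
merge c(9) and b(10): 19
merge 12 and 19: 31
merge 31 and e(41): 72
The encoded length is the sum of every internal node's weight: 12 + 19 + 31 + 72 = 134 bits.

134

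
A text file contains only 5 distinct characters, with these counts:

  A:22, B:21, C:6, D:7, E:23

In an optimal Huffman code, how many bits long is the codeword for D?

3

Build the tree from the bottom:
C(6) + D(7) → 13
13 + B(21) → 34
A(22) + E(23) → 45
34 + 45 → 79
D's leaf is at depth 3, giving a 3-bit codeword.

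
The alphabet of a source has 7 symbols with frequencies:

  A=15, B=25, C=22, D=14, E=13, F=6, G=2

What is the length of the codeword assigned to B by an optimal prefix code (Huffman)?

Build the tree from the bottom:
combine G(2), F(6) → 8
combine 8, E(13) → 21
combine D(14), A(15) → 29
combine 21, C(22) → 43
combine B(25), 29 → 54
combine 43, 54 → 97
B's leaf is at depth 2, giving a 2-bit codeword.

2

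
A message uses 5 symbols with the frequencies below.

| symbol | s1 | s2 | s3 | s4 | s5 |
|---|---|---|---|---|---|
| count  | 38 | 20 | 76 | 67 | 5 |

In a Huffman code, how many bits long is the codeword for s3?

1

Huffman merges, smallest pair first:
combine s5(5), s2(20) → 25
combine 25, s1(38) → 63
combine 63, s4(67) → 130
combine s3(76), 130 → 206
s3 sits one level below the root: a 1-bit codeword.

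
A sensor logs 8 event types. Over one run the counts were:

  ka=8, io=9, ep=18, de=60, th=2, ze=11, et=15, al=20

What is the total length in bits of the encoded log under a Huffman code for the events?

Merge the two smallest weights repeatedly:
combine th(2), ka(8) → 10
combine io(9), 10 → 19
combine ze(11), et(15) → 26
combine ep(18), 19 → 37
combine al(20), 26 → 46
combine 37, 46 → 83
combine de(60), 83 → 143
Total encoded bits = sum of merged weights = 10 + 19 + 26 + 37 + 46 + 83 + 143 = 364.

364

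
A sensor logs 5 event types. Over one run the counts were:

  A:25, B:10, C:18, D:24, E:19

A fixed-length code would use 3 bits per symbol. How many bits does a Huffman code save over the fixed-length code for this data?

Fixed-length: 3 bits × 96 symbols = 288 bits.
Huffman merges:
merge B(10) and C(18): 28
merge E(19) and D(24): 43
merge A(25) and 28: 53
merge 43 and 53: 96
Huffman total = 28 + 43 + 53 + 96 = 220 bits.
Saving = 288 − 220 = 68 bits.

68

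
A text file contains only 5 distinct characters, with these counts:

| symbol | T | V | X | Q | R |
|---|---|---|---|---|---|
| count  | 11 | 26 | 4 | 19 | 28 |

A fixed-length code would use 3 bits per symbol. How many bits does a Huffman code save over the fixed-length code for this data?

Fixed-length: 3 bits × 88 symbols = 264 bits.
Huffman merges:
merge X(4) and T(11): 15
merge 15 and Q(19): 34
merge V(26) and R(28): 54
merge 34 and 54: 88
Huffman total = 15 + 34 + 54 + 88 = 191 bits.
Saving = 264 − 191 = 73 bits.

73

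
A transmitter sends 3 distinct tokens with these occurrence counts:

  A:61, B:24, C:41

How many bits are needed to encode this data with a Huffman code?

Greedily combine the two least-frequent nodes:
B(24) + C(41) → 65
A(61) + 65 → 126
The encoded length is the sum of every internal node's weight: 65 + 126 = 191 bits.

191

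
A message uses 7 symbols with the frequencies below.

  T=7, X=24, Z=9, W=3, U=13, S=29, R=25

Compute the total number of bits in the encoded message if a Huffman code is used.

Greedily combine the two least-frequent nodes:
merge W(3) and T(7): 10
merge Z(9) and 10: 19
merge U(13) and 19: 32
merge X(24) and R(25): 49
merge S(29) and 32: 61
merge 49 and 61: 110
Each symbol's bit-cost is frequency × depth; summing gives 281 bits (equivalently 10 + 19 + 32 + 49 + 61 + 110).

281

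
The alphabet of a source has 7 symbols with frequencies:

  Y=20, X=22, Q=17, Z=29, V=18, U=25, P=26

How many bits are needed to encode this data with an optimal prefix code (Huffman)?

442

Build the Huffman tree bottom-up:
Q(17) + V(18) → 35
Y(20) + X(22) → 42
U(25) + P(26) → 51
Z(29) + 35 → 64
42 + 51 → 93
64 + 93 → 157
The encoded length is the sum of every internal node's weight: 35 + 42 + 51 + 64 + 93 + 157 = 442 bits.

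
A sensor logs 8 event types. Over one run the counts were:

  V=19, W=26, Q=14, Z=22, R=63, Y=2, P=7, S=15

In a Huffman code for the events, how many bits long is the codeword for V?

Repeatedly merge the two smallest:
merge Y(2) and P(7): 9
merge 9 and Q(14): 23
merge S(15) and V(19): 34
merge Z(22) and 23: 45
merge W(26) and 34: 60
merge 45 and 60: 105
merge R(63) and 105: 168
V's leaf is at depth 4, giving a 4-bit codeword.

4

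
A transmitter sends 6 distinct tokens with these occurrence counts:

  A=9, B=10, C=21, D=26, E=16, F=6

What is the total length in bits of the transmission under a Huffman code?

Build the Huffman tree bottom-up:
merge F(6) and A(9): 15
merge B(10) and 15: 25
merge E(16) and C(21): 37
merge 25 and D(26): 51
merge 37 and 51: 88
Each symbol's bit-cost is frequency × depth; summing gives 216 bits (equivalently 15 + 25 + 37 + 51 + 88).

216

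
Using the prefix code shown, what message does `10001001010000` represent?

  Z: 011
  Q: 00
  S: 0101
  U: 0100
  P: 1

Read left to right; each codeword is recognised as soon as it completes (prefix code):
  1→P | 00→Q | 0100→U | 1→P | 0100→U | 00→Q
Decoded message: PQUPUQ

PQUPUQ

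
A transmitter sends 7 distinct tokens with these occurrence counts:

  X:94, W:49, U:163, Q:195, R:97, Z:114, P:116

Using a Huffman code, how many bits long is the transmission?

2269

Merge the two smallest weights repeatedly:
merge W(49) and X(94): 143
merge R(97) and Z(114): 211
merge P(116) and 143: 259
merge U(163) and Q(195): 358
merge 211 and 259: 470
merge 358 and 470: 828
Each symbol's bit-cost is frequency × depth; summing gives 2269 bits (equivalently 143 + 211 + 259 + 358 + 470 + 828).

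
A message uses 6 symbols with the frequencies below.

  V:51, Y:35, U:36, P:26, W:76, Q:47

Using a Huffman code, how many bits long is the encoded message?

Greedily combine the two least-frequent nodes:
P(26) + Y(35) → 61
U(36) + Q(47) → 83
V(51) + 61 → 112
W(76) + 83 → 159
112 + 159 → 271
The encoded length is the sum of every internal node's weight: 61 + 83 + 112 + 159 + 271 = 686 bits.

686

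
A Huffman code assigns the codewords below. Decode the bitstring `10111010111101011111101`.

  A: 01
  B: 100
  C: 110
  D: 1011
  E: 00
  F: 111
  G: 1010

DGFGFFA

Read left to right; each codeword is recognised as soon as it completes (prefix code):
  1011→D | 1010→G | 111→F | 1010→G | 111→F | 111→F | 01→A
Decoded message: DGFGFFA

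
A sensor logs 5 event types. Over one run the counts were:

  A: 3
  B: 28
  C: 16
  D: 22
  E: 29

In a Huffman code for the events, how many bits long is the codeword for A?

3

Huffman merges, smallest pair first:
combine A(3), C(16) → 19
combine 19, D(22) → 41
combine B(28), E(29) → 57
combine 41, 57 → 98
A sits 3 levels below the root, so its codeword is 3 bits.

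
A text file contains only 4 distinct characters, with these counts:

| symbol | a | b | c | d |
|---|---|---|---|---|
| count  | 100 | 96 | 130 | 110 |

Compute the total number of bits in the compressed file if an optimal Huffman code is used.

Build the Huffman tree bottom-up:
combine b(96), a(100) → 196
combine d(110), c(130) → 240
combine 196, 240 → 436
Total encoded bits = sum of merged weights = 196 + 240 + 436 = 872.

872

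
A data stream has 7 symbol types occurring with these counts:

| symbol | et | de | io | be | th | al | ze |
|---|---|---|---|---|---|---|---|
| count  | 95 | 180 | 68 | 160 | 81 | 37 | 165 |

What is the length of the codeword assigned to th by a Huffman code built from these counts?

3

Huffman merges, smallest pair first:
merge al(37) and io(68): 105
merge th(81) and et(95): 176
merge 105 and be(160): 265
merge ze(165) and 176: 341
merge de(180) and 265: 445
merge 341 and 445: 786
th sits 3 levels below the root, so its codeword is 3 bits.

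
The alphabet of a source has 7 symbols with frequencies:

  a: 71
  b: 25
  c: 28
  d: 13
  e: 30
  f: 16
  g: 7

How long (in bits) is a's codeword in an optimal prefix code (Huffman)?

1

Build the tree from the bottom:
merge g(7) and d(13): 20
merge f(16) and 20: 36
merge b(25) and c(28): 53
merge e(30) and 36: 66
merge 53 and 66: 119
merge a(71) and 119: 190
a is a child of the root — depth 1, so its codeword is a single bit.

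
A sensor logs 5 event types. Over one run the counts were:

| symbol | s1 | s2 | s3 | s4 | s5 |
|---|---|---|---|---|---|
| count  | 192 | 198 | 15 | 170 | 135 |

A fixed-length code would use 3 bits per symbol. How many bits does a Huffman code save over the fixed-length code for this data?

560

Fixed-length: 3 bits × 710 symbols = 2130 bits.
Huffman merges:
merge s3(15) and s5(135): 150
merge 150 and s4(170): 320
merge s1(192) and s2(198): 390
merge 320 and 390: 710
Huffman total = 150 + 320 + 390 + 710 = 1570 bits.
Saving = 2130 − 1570 = 560 bits.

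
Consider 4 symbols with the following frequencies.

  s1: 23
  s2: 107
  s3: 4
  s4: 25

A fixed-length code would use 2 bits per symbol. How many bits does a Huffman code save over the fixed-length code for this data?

Fixed-length: 2 bits × 159 symbols = 318 bits.
Huffman merges:
s3(4) + s1(23) → 27
s4(25) + 27 → 52
52 + s2(107) → 159
Huffman total = 27 + 52 + 159 = 238 bits.
Saving = 318 − 238 = 80 bits.

80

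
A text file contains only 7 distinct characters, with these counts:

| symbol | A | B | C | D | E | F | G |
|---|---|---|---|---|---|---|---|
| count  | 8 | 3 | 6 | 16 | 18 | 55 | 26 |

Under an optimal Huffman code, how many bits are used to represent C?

Repeatedly merge the two smallest:
merge B(3) and C(6): 9
merge A(8) and 9: 17
merge D(16) and 17: 33
merge E(18) and G(26): 44
merge 33 and 44: 77
merge F(55) and 77: 132
C sits 5 levels below the root, so its codeword is 5 bits.

5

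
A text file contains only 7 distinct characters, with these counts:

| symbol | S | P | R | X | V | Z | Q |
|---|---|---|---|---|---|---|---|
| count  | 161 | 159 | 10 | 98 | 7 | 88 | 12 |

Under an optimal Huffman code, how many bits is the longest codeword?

Merge the two lowest-weight nodes at each step:
merge V(7) and R(10): 17
merge Q(12) and 17: 29
merge 29 and Z(88): 117
merge X(98) and 117: 215
merge P(159) and S(161): 320
merge 215 and 320: 535
The first pair merged (V, R) ends up deepest, at depth 5.

5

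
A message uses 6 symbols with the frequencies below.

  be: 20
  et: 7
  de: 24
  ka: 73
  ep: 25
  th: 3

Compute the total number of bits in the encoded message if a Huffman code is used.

320

Build the Huffman tree bottom-up:
merge th(3) and et(7): 10
merge 10 and be(20): 30
merge de(24) and ep(25): 49
merge 30 and 49: 79
merge ka(73) and 79: 152
Each symbol's bit-cost is frequency × depth; summing gives 320 bits (equivalently 10 + 30 + 49 + 79 + 152).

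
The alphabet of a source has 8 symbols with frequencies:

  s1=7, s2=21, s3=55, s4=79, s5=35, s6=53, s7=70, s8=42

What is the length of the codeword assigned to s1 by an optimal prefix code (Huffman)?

5

Build the tree from the bottom:
combine s1(7), s2(21) → 28
combine 28, s5(35) → 63
combine s8(42), s6(53) → 95
combine s3(55), 63 → 118
combine s7(70), s4(79) → 149
combine 95, 118 → 213
combine 149, 213 → 362
The subtree containing s1 is merged 5 times, so code length = 5.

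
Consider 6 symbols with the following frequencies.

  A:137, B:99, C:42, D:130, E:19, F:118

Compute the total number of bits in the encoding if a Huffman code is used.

Merge the two smallest weights repeatedly:
merge E(19) and C(42): 61
merge 61 and B(99): 160
merge F(118) and D(130): 248
merge A(137) and 160: 297
merge 248 and 297: 545
Total encoded bits = sum of merged weights = 61 + 160 + 248 + 297 + 545 = 1311.

1311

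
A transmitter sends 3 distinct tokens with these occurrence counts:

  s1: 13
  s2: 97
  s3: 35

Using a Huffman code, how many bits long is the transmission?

193

Greedily combine the two least-frequent nodes:
merge s1(13) and s3(35): 48
merge 48 and s2(97): 145
Total encoded bits = sum of merged weights = 48 + 145 = 193.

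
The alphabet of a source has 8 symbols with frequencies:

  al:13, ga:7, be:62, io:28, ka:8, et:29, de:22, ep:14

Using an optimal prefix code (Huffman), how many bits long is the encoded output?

Greedily combine the two least-frequent nodes:
ga(7) + ka(8) → 15
al(13) + ep(14) → 27
15 + de(22) → 37
27 + io(28) → 55
et(29) + 37 → 66
55 + be(62) → 117
66 + 117 → 183
Total encoded bits = sum of merged weights = 15 + 27 + 37 + 55 + 66 + 117 + 183 = 500.

500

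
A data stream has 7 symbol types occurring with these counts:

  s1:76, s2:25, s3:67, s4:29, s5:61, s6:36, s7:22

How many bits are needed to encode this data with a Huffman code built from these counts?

Merge the two smallest weights repeatedly:
combine s7(22), s2(25) → 47
combine s4(29), s6(36) → 65
combine 47, s5(61) → 108
combine 65, s3(67) → 132
combine s1(76), 108 → 184
combine 132, 184 → 316
Each symbol's bit-cost is frequency × depth; summing gives 852 bits (equivalently 47 + 65 + 108 + 132 + 184 + 316).

852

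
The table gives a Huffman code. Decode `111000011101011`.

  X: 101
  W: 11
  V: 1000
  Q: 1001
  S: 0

WVSWXSW

Read left to right; each codeword is recognised as soon as it completes (prefix code):
  11→W | 1000→V | 0→S | 11→W | 101→X | 0→S | 11→W
Decoded message: WVSWXSW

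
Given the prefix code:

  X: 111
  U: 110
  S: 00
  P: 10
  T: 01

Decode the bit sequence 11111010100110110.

XUPPTPU

Read left to right; each codeword is recognised as soon as it completes (prefix code):
  111→X | 110→U | 10→P | 10→P | 01→T | 10→P | 110→U
Decoded message: XUPPTPU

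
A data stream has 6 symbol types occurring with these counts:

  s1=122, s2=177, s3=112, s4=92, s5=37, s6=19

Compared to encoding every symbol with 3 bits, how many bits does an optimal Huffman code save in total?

355

Fixed-length: 3 bits × 559 symbols = 1677 bits.
Huffman merges:
s6(19) + s5(37) → 56
56 + s4(92) → 148
s3(112) + s1(122) → 234
148 + s2(177) → 325
234 + 325 → 559
Huffman total = 56 + 148 + 234 + 325 + 559 = 1322 bits.
Saving = 1677 − 1322 = 355 bits.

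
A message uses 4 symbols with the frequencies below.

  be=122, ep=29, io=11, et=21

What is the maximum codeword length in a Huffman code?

3

Merge the two lowest-weight nodes at each step:
merge io(11) and et(21): 32
merge ep(29) and 32: 61
merge 61 and be(122): 183
The first pair merged (io, et) ends up deepest, at depth 3.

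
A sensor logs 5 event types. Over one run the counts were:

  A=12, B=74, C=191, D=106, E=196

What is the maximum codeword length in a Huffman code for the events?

Merge the two lowest-weight nodes at each step:
A(12) + B(74) → 86
86 + D(106) → 192
C(191) + 192 → 383
E(196) + 383 → 579
The rarest symbols sit at the bottom; the longest codeword is 4 bits.

4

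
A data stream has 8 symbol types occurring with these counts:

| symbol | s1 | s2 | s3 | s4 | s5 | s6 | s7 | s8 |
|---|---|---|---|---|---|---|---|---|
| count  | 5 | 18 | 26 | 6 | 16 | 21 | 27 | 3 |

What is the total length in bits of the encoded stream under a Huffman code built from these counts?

335

Merge the two smallest weights repeatedly:
merge s8(3) and s1(5): 8
merge s4(6) and 8: 14
merge 14 and s5(16): 30
merge s2(18) and s6(21): 39
merge s3(26) and s7(27): 53
merge 30 and 39: 69
merge 53 and 69: 122
The encoded length is the sum of every internal node's weight: 8 + 14 + 30 + 39 + 53 + 69 + 122 = 335 bits.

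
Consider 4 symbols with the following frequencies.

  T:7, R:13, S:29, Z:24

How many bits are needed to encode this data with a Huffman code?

Greedily combine the two least-frequent nodes:
combine T(7), R(13) → 20
combine 20, Z(24) → 44
combine S(29), 44 → 73
Each symbol's bit-cost is frequency × depth; summing gives 137 bits (equivalently 20 + 44 + 73).

137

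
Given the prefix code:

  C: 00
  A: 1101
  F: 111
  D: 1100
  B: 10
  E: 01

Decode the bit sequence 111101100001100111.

FBDCDF

Read left to right; each codeword is recognised as soon as it completes (prefix code):
  111→F | 10→B | 1100→D | 00→C | 1100→D | 111→F
Decoded message: FBDCDF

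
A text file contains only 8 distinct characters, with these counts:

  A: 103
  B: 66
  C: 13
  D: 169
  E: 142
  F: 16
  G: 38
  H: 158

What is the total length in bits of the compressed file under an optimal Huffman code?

Build the Huffman tree bottom-up:
combine C(13), F(16) → 29
combine 29, G(38) → 67
combine B(66), 67 → 133
combine A(103), 133 → 236
combine E(142), H(158) → 300
combine D(169), 236 → 405
combine 300, 405 → 705
Each symbol's bit-cost is frequency × depth; summing gives 1875 bits (equivalently 29 + 67 + 133 + 236 + 300 + 405 + 705).

1875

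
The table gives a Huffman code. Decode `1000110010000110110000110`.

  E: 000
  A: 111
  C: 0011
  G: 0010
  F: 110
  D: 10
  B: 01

Read left to right; each codeword is recognised as soon as it completes (prefix code):
  10→D | 0011→C | 0010→G | 000→E | 110→F | 110→F | 000→E | 110→F
Decoded message: DCGEFFEF

DCGEFFEF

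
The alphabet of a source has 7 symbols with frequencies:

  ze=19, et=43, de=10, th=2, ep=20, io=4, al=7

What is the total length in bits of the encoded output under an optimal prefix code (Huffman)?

248

Build the Huffman tree bottom-up:
combine th(2), io(4) → 6
combine 6, al(7) → 13
combine de(10), 13 → 23
combine ze(19), ep(20) → 39
combine 23, 39 → 62
combine et(43), 62 → 105
The encoded length is the sum of every internal node's weight: 6 + 13 + 23 + 39 + 62 + 105 = 248 bits.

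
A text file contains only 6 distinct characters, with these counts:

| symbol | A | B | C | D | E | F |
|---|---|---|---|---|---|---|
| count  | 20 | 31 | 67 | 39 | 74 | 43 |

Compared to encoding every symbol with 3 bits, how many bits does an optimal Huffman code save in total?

141

Fixed-length: 3 bits × 274 symbols = 822 bits.
Huffman merges:
A(20) + B(31) → 51
D(39) + F(43) → 82
51 + C(67) → 118
E(74) + 82 → 156
118 + 156 → 274
Huffman total = 51 + 82 + 118 + 156 + 274 = 681 bits.
Saving = 822 − 681 = 141 bits.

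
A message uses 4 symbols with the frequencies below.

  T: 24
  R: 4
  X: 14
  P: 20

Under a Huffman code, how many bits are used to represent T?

Huffman merges, smallest pair first:
R(4) + X(14) → 18
18 + P(20) → 38
T(24) + 38 → 62
T is merged only at the final step, so code length = 1.

1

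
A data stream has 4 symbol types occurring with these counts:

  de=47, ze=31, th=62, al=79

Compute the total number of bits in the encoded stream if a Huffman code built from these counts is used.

437

Merge the two smallest weights repeatedly:
ze(31) + de(47) → 78
th(62) + 78 → 140
al(79) + 140 → 219
Total encoded bits = sum of merged weights = 78 + 140 + 219 = 437.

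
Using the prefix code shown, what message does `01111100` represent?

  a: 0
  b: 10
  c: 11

accba

Read left to right; each codeword is recognised as soon as it completes (prefix code):
  0→a | 11→c | 11→c | 10→b | 0→a
Decoded message: accba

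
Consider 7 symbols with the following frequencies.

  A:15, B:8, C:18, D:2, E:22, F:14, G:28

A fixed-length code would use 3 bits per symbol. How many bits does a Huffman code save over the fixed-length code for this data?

Fixed-length: 3 bits × 107 symbols = 321 bits.
Huffman merges:
merge D(2) and B(8): 10
merge 10 and F(14): 24
merge A(15) and C(18): 33
merge E(22) and 24: 46
merge G(28) and 33: 61
merge 46 and 61: 107
Huffman total = 10 + 24 + 33 + 46 + 61 + 107 = 281 bits.
Saving = 321 − 281 = 40 bits.

40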